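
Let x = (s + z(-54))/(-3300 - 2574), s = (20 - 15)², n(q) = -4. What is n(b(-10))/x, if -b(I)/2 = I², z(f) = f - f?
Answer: 23496/25 ≈ 939.84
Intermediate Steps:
z(f) = 0
b(I) = -2*I²
s = 25 (s = 5² = 25)
x = -25/5874 (x = (25 + 0)/(-3300 - 2574) = 25/(-5874) = 25*(-1/5874) = -25/5874 ≈ -0.0042560)
n(b(-10))/x = -4/(-25/5874) = -4*(-5874/25) = 23496/25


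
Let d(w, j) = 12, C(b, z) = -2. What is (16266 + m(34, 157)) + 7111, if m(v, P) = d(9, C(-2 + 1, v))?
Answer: 23389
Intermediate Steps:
m(v, P) = 12
(16266 + m(34, 157)) + 7111 = (16266 + 12) + 7111 = 16278 + 7111 = 23389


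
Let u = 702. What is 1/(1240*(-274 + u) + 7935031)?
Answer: 1/8465751 ≈ 1.1812e-7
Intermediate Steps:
1/(1240*(-274 + u) + 7935031) = 1/(1240*(-274 + 702) + 7935031) = 1/(1240*428 + 7935031) = 1/(530720 + 7935031) = 1/8465751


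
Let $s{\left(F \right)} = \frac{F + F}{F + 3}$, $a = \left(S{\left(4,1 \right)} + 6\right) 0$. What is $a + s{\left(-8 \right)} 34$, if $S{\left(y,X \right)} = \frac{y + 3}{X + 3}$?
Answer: $\frac{544}{5} \approx 108.8$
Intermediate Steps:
$S{\left(y,X \right)} = \frac{3 + y}{3 + X}$
$a = 0$ ($a = \left(\frac{3 + 4}{3 + 1} + 6\right) 0 = \left(\frac{1}{4} \cdot 7 + 6\right) 0 = \left(\frac{7}{4} + 6\right) 0 = \frac{31}{4} \cdot 0 = 0$)
$s{\left(F \right)} = \frac{2 F}{3 + F}$
$a + s{\left(-8 \right)} 34 = 0 + 2 \left(-8\right) \frac{1}{3 - 8} \cdot 34 = 0 + 2 \left(-8\right) \frac{1}{-5} \cdot 34 = 0 + 2 \left(-8\right) \left(- \frac{1}{5}\right) 34 = 0 + \frac{16}{5} \cdot 34 = 0 + \frac{544}{5} = \frac{544}{5}$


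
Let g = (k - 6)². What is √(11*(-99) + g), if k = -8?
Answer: I*√893 ≈ 29.883*I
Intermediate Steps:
g = 196 (g = (-8 - 6)² = (-14)² = 196)
√(11*(-99) + g) = √(11*(-99) + 196) = √(-1089 + 196) = √(-893) = I*√893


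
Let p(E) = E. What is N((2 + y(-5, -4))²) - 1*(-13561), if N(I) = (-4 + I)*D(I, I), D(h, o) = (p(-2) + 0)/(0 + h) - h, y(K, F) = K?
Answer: 121634/9 ≈ 13515.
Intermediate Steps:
D(h, o) = -h - 2/h (D(h, o) = (-2 + 0)/(0 + h) - h = -2/h - h = -h - 2/h)
N(I) = (-4 + I)*(-I - 2/I)
N((2 + y(-5, -4))²) - 1*(-13561) = -(-4 + (2 - 5)²)*(2 + ((2 - 5)²)²)/((2 - 5)²) - 1*(-13561) = -(-4 + (-3)²)*(2 + ((-3)²)²)/((-3)²) + 13561 = -1*(-4 + 9)*(2 + 9²)/9 + 13561 = -1*⅑*5*(2 + 81) + 13561 = -1*⅑*5*83 + 13561 = -415/9 + 13561 = 121634/9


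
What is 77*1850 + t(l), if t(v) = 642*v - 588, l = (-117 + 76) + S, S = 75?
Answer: 163690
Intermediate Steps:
l = 34 (l = (-117 + 76) + 75 = -41 + 75 = 34)
t(v) = -588 + 642*v
77*1850 + t(l) = 77*1850 + (-588 + 642*34) = 142450 + (-588 + 21828) = 142450 + 21240 = 163690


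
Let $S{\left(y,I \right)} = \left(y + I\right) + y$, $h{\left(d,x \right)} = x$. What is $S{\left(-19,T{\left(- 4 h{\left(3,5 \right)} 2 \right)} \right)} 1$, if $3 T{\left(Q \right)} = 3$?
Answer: $-37$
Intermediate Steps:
$T{\left(Q \right)} = 1$ ($T{\left(Q \right)} = \frac{1}{3} \cdot 3 = 1$)
$S{\left(y,I \right)} = I + 2 y$ ($S{\left(y,I \right)} = \left(I + y\right) + y = I + 2 y$)
$S{\left(-19,T{\left(- 4 h{\left(3,5 \right)} 2 \right)} \right)} 1 = \left(1 + 2 \left(-19\right)\right) 1 = \left(1 - 38\right) 1 = \left(-37\right) 1 = -37$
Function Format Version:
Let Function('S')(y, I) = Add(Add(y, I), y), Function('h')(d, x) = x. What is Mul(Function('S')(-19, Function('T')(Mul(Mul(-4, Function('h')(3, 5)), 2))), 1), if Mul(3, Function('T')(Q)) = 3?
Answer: -37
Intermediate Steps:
Function('T')(Q) = 1 (Function('T')(Q) = Mul(Rational(1, 3), 3) = 1)
Function('S')(y, I) = Add(I, Mul(2, y)) (Function('S')(y, I) = Add(Add(I, y), y) = Add(I, Mul(2, y)))
Mul(Function('S')(-19, Function('T')(Mul(Mul(-4, Function('h')(3, 5)), 2))), 1) = Mul(Add(1, Mul(2, -19)), 1) = Mul(Add(1, -38), 1) = Mul(-37, 1) = -37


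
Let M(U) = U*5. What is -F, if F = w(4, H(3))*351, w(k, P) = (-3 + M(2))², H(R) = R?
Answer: -17199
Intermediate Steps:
M(U) = 5*U
w(k, P) = 49 (w(k, P) = (-3 + 5*2)² = (-3 + 10)² = 7² = 49)
F = 17199 (F = 49*351 = 17199)
-F = -1*17199 = -17199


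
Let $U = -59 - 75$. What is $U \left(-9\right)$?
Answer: $1206$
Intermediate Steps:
$U = -134$
$U \left(-9\right) = \left(-134\right) \left(-9\right) = 1206$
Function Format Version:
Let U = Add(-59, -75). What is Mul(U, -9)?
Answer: 1206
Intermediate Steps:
U = -134
Mul(U, -9) = Mul(-134, -9) = 1206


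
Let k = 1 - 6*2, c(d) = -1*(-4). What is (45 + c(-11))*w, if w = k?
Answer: -539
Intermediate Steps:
c(d) = 4
k = -11 (k = 1 - 12 = -11)
w = -11
(45 + c(-11))*w = (45 + 4)*(-11) = 49*(-11) = -539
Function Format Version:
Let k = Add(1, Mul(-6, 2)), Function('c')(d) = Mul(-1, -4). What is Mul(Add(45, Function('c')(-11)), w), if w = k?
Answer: -539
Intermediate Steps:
Function('c')(d) = 4
k = -11 (k = Add(1, -12) = -11)
w = -11
Mul(Add(45, Function('c')(-11)), w) = Mul(Add(45, 4), -11) = Mul(49, -11) = -539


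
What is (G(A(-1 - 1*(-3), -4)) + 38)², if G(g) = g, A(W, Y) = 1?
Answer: 1521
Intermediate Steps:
(G(A(-1 - 1*(-3), -4)) + 38)² = (1 + 38)² = 39² = 1521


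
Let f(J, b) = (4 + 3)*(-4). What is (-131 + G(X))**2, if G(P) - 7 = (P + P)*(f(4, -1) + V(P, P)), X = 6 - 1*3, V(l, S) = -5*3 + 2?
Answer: 136900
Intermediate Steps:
f(J, b) = -28 (f(J, b) = 7*(-4) = -28)
V(l, S) = -13 (V(l, S) = -15 + 2 = -13)
X = 3 (X = 6 - 3 = 3)
G(P) = 7 - 82*P (G(P) = 7 + (P + P)*(-28 - 13) = 7 + (2*P)*(-41) = 7 - 82*P)
(-131 + G(X))**2 = (-131 + (7 - 82*3))**2 = (-131 + (7 - 246))**2 = (-131 - 239)**2 = (-370)**2 = 136900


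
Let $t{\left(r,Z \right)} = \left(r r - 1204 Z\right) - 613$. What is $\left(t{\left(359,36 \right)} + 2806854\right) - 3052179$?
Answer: $-160401$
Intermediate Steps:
$t{\left(r,Z \right)} = -613 + r^{2} - 1204 Z$ ($t{\left(r,Z \right)} = \left(r^{2} - 1204 Z\right) - 613 = -613 + r^{2} - 1204 Z$)
$\left(t{\left(359,36 \right)} + 2806854\right) - 3052179 = \left(\left(-613 + 359^{2} - 43344\right) + 2806854\right) - 3052179 = \left(\left(-613 + 128881 - 43344\right) + 2806854\right) - 3052179 = \left(84924 + 2806854\right) - 3052179 = 2891778 - 3052179 = -160401$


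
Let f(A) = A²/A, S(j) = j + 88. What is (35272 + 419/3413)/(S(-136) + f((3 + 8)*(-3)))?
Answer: -120383755/276453 ≈ -435.46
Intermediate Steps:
S(j) = 88 + j
f(A) = A
(35272 + 419/3413)/(S(-136) + f((3 + 8)*(-3))) = (35272 + 419/3413)/((88 - 136) + (3 + 8)*(-3)) = (35272 + 419*(1/3413))/(-48 + 11*(-3)) = (35272 + 419/3413)/(-48 - 33) = (120383755/3413)/(-81) = (120383755/3413)*(-1/81) = -120383755/276453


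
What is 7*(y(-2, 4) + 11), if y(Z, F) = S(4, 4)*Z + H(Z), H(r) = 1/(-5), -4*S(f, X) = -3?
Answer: 651/10 ≈ 65.100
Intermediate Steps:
S(f, X) = 3/4 (S(f, X) = -1/4*(-3) = 3/4)
H(r) = -1/5
y(Z, F) = -1/5 + 3*Z/4 (y(Z, F) = 3*Z/4 - 1/5 = -1/5 + 3*Z/4)
7*(y(-2, 4) + 11) = 7*((-1/5 + (3/4)*(-2)) + 11) = 7*((-1/5 - 3/2) + 11) = 7*(-17/10 + 11) = 7*(93/10) = 651/10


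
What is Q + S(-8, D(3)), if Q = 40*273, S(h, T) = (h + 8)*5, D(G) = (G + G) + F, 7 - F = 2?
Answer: 10920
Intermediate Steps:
F = 5 (F = 7 - 1*2 = 7 - 2 = 5)
D(G) = 5 + 2*G (D(G) = (G + G) + 5 = 2*G + 5 = 5 + 2*G)
S(h, T) = 40 + 5*h (S(h, T) = (8 + h)*5 = 40 + 5*h)
Q = 10920
Q + S(-8, D(3)) = 10920 + (40 + 5*(-8)) = 10920 + (40 - 40) = 10920 + 0 = 10920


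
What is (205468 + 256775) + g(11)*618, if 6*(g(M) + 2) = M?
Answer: 462140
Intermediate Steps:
g(M) = -2 + M/6
(205468 + 256775) + g(11)*618 = (205468 + 256775) + (-2 + (1/6)*11)*618 = 462243 + (-2 + 11/6)*618 = 462243 - 1/6*618 = 462243 - 103 = 462140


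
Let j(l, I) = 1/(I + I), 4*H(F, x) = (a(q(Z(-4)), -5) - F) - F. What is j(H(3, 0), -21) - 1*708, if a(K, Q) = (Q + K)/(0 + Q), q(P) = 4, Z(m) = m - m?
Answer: -29737/42 ≈ -708.02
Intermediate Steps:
Z(m) = 0
a(K, Q) = (K + Q)/Q
H(F, x) = 1/20 - F/2 (H(F, x) = (((4 - 5)/(-5) - F) - F)/4 = ((-1/5*(-1) - F) - F)/4 = ((1/5 - F) - F)/4 = (1/5 - 2*F)/4 = 1/20 - F/2)
j(l, I) = 1/(2*I)
j(H(3, 0), -21) - 1*708 = (1/2)/(-21) - 1*708 = (1/2)*(-1/21) - 708 = -1/42 - 708 = -29737/42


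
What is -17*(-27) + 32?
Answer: 491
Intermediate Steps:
-17*(-27) + 32 = 459 + 32 = 491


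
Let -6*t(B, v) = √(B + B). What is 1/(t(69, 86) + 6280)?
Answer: 37680/236630377 + √138/236630377 ≈ 0.00015929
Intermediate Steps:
t(B, v) = -√2*√B/6 (t(B, v) = -√(B + B)/6 = -√2*√B/6)
1/(t(69, 86) + 6280) = 1/(-√2*√69/6 + 6280) = 1/(-√138/6 + 6280) = 1/(6280 - √138/6)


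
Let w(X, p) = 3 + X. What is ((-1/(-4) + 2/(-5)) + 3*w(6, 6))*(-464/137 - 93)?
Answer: -1418217/548 ≈ -2588.0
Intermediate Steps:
((-1/(-4) + 2/(-5)) + 3*w(6, 6))*(-464/137 - 93) = ((-1/(-4) + 2/(-5)) + 3*(3 + 6))*(-464/137 - 93) = ((-1*(-¼) + 2*(-⅕)) + 3*9)*(-464*1/137 - 93) = ((¼ - ⅖) + 27)*(-464/137 - 93) = (-3/20 + 27)*(-13205/137) = (537/20)*(-13205/137) = -1418217/548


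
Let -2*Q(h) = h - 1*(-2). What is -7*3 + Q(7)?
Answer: -51/2 ≈ -25.500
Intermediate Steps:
Q(h) = -1 - h/2 (Q(h) = -(h - 1*(-2))/2 = -(h + 2)/2 = -(2 + h)/2 = -1 - h/2)
-7*3 + Q(7) = -7*3 + (-1 - ½*7) = -21 + (-1 - 7/2) = -21 - 9/2 = -51/2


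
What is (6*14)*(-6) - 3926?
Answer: -4430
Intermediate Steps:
(6*14)*(-6) - 3926 = 84*(-6) - 3926 = -504 - 3926 = -4430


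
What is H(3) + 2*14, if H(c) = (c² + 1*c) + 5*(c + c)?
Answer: 70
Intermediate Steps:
H(c) = c² + 11*c (H(c) = (c² + c) + 5*(2*c) = (c + c²) + 10*c = c² + 11*c)
H(3) + 2*14 = 3*(11 + 3) + 2*14 = 3*14 + 28 = 42 + 28 = 70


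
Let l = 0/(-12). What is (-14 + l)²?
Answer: 196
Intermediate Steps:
l = 0 (l = 0*(-1/12) = 0)
(-14 + l)² = (-14 + 0)² = (-14)² = 196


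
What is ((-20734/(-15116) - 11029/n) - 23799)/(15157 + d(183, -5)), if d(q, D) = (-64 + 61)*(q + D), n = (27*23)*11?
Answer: -1228723923907/754966450854 ≈ -1.6275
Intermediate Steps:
n = 6831 (n = 621*11 = 6831)
d(q, D) = -3*D - 3*q (d(q, D) = -3*(D + q) = -3*D - 3*q)
((-20734/(-15116) - 11029/n) - 23799)/(15157 + d(183, -5)) = ((-20734/(-15116) - 11029/6831) - 23799)/(15157 + (-3*(-5) - 3*183)) = ((-20734*(-1/15116) - 11029*1/6831) - 23799)/(15157 + (15 - 549)) = ((10367/7558 - 11029/6831) - 23799)/(15157 - 534) = (-12540205/51628698 - 23799)/14623 = -1228723923907/51628698*1/14623 = -1228723923907/754966450854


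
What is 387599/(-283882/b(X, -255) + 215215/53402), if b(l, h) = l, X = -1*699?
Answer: 14468294696802/15310301849 ≈ 945.00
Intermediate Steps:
X = -699
387599/(-283882/b(X, -255) + 215215/53402) = 387599/(-283882/(-699) + 215215/53402) = 387599/(-283882*(-1/699) + 215215*(1/53402)) = 387599/(283882/699 + 215215/53402) = 387599/(15310301849/37327998) = 387599*(37327998/15310301849) = 14468294696802/15310301849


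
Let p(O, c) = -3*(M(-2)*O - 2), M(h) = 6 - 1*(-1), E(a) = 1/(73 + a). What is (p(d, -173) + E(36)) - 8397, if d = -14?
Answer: -882572/109 ≈ -8097.0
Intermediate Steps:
M(h) = 7 (M(h) = 6 + 1 = 7)
p(O, c) = 6 - 21*O (p(O, c) = -3*(7*O - 2) = -3*(-2 + 7*O) = 6 - 21*O)
(p(d, -173) + E(36)) - 8397 = ((6 - 21*(-14)) + 1/(73 + 36)) - 8397 = ((6 + 294) + 1/109) - 8397 = (300 + 1/109) - 8397 = 32701/109 - 8397 = -882572/109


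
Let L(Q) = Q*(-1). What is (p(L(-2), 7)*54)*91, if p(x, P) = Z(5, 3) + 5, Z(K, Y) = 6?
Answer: 54054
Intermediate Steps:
L(Q) = -Q
p(x, P) = 11 (p(x, P) = 6 + 5 = 11)
(p(L(-2), 7)*54)*91 = (11*54)*91 = 594*91 = 54054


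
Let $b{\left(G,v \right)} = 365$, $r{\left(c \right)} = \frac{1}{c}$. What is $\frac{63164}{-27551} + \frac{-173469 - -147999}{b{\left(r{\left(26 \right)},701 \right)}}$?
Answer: $- \frac{144955766}{2011223} \approx -72.073$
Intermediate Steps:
$\frac{63164}{-27551} + \frac{-173469 - -147999}{b{\left(r{\left(26 \right)},701 \right)}} = \frac{63164}{-27551} + \frac{-173469 - -147999}{365} = 63164 \left(- \frac{1}{27551}\right) + \left(-173469 + 147999\right) \frac{1}{365} = - \frac{63164}{27551} - \frac{5094}{73} = - \frac{144955766}{2011223}$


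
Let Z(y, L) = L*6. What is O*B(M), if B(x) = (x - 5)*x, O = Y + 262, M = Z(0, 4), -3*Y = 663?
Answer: 18696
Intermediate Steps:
Y = -221 (Y = -1/3*663 = -221)
Z(y, L) = 6*L
M = 24 (M = 6*4 = 24)
O = 41 (O = -221 + 262 = 41)
B(x) = x*(-5 + x) (B(x) = (-5 + x)*x = x*(-5 + x))
O*B(M) = 41*(24*(-5 + 24)) = 41*(24*19) = 41*456 = 18696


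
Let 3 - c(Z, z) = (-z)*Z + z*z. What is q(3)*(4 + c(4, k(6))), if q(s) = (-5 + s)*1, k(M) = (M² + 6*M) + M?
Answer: 11530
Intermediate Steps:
k(M) = M² + 7*M
q(s) = -5 + s
c(Z, z) = 3 - z² + Z*z (c(Z, z) = 3 - ((-z)*Z + z*z) = 3 - (-Z*z + z²) = 3 - (z² - Z*z) = 3 + (-z² + Z*z) = 3 - z² + Z*z)
q(3)*(4 + c(4, k(6))) = (-5 + 3)*(4 + (3 - (6*(7 + 6))² + 4*(6*(7 + 6)))) = -2*(4 + (3 - (6*13)² + 4*(6*13))) = -2*(4 + (3 - 1*78² + 4*78)) = -2*(4 + (3 - 1*6084 + 312)) = -2*(4 + (3 - 6084 + 312)) = -2*(4 - 5769) = -2*(-5765) = 11530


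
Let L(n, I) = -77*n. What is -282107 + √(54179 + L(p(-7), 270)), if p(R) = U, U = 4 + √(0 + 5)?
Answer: -282107 + √(53871 - 77*√5) ≈ -2.8188e+5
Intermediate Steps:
U = 4 + √5 ≈ 6.2361
p(R) = 4 + √5
-282107 + √(54179 + L(p(-7), 270)) = -282107 + √(54179 - 77*(4 + √5)) = -282107 + √(54179 + (-308 - 77*√5)) = -282107 + √(53871 - 77*√5)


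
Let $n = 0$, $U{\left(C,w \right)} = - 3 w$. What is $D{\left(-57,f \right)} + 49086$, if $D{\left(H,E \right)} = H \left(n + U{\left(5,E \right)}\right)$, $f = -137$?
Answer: $25659$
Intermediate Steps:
$D{\left(H,E \right)} = - 3 E H$ ($D{\left(H,E \right)} = H \left(0 - 3 E\right) = H \left(- 3 E\right) = - 3 E H$)
$D{\left(-57,f \right)} + 49086 = \left(-3\right) \left(-137\right) \left(-57\right) + 49086 = -23427 + 49086 = 25659$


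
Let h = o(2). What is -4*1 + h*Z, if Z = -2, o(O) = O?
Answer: -8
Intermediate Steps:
h = 2
-4*1 + h*Z = -4*1 + 2*(-2) = -4 - 4 = -8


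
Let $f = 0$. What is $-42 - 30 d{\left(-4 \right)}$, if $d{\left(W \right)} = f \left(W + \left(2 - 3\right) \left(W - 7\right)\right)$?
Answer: $-42$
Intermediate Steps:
$d{\left(W \right)} = 0$ ($d{\left(W \right)} = 0 \left(W + \left(2 - 3\right) \left(W - 7\right)\right) = 0 \left(W - \left(-7 + W\right)\right) = 0 \cdot 7 = 0$)
$-42 - 30 d{\left(-4 \right)} = -42 - 0 = -42 + 0 = -42$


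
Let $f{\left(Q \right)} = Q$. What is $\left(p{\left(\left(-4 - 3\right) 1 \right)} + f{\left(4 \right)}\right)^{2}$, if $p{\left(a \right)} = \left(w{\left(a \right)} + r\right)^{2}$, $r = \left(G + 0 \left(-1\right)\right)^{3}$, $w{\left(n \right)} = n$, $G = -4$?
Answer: $25452025$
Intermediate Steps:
$r = -64$ ($r = \left(-4 + 0 \left(-1\right)\right)^{3} = \left(-4 + 0\right)^{3} = \left(-4\right)^{3} = -64$)
$p{\left(a \right)} = \left(-64 + a\right)^{2}$ ($p{\left(a \right)} = \left(a - 64\right)^{2} = \left(-64 + a\right)^{2}$)
$\left(p{\left(\left(-4 - 3\right) 1 \right)} + f{\left(4 \right)}\right)^{2} = \left(\left(-64 + \left(-4 - 3\right) 1\right)^{2} + 4\right)^{2} = \left(\left(-64 - 7\right)^{2} + 4\right)^{2} = \left(\left(-71\right)^{2} + 4\right)^{2} = \left(5041 + 4\right)^{2} = 5045^{2} = 25452025$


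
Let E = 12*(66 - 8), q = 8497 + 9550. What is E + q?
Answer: 18743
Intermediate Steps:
q = 18047
E = 696 (E = 12*58 = 696)
E + q = 696 + 18047 = 18743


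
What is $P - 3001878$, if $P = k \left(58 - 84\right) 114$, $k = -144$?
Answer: $-2575062$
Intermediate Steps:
$P = 426816$ ($P = - 144 \left(58 - 84\right) 114 = \left(-144\right) \left(-26\right) 114 = 3744 \cdot 114 = 426816$)
$P - 3001878 = 426816 - 3001878 = -2575062$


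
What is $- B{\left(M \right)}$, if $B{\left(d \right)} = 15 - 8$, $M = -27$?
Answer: $-7$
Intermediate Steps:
$B{\left(d \right)} = 7$
$- B{\left(M \right)} = \left(-1\right) 7 = -7$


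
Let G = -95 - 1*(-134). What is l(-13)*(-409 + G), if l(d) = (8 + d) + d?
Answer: 6660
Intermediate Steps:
l(d) = 8 + 2*d
G = 39 (G = -95 + 134 = 39)
l(-13)*(-409 + G) = (8 + 2*(-13))*(-409 + 39) = (8 - 26)*(-370) = -18*(-370) = 6660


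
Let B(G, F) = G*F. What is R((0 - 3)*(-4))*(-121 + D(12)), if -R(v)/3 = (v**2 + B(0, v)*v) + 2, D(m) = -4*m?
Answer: 74022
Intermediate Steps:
B(G, F) = F*G
R(v) = -6 - 3*v**2 (R(v) = -3*((v**2 + (v*0)*v) + 2) = -3*((v**2 + 0*v) + 2) = -3*((v**2 + 0) + 2) = -3*(v**2 + 2) = -3*(2 + v**2) = -6 - 3*v**2)
R((0 - 3)*(-4))*(-121 + D(12)) = (-6 - 3*16*(0 - 3)**2)*(-121 - 4*12) = (-6 - 3*(-3*(-4))**2)*(-121 - 48) = (-6 - 3*12**2)*(-169) = (-6 - 3*144)*(-169) = (-6 - 432)*(-169) = -438*(-169) = 74022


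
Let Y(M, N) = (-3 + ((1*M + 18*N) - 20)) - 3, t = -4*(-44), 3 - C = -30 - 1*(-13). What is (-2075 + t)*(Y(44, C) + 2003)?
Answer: -4521519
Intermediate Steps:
C = 20 (C = 3 - (-30 - 1*(-13)) = 3 - (-30 + 13) = 3 - 1*(-17) = 3 + 17 = 20)
t = 176
Y(M, N) = -26 + M + 18*N (Y(M, N) = (-3 + ((M + 18*N) - 20)) - 3 = (-3 + (-20 + M + 18*N)) - 3 = (-23 + M + 18*N) - 3 = -26 + M + 18*N)
(-2075 + t)*(Y(44, C) + 2003) = (-2075 + 176)*((-26 + 44 + 18*20) + 2003) = -1899*((-26 + 44 + 360) + 2003) = -1899*(378 + 2003) = -1899*2381 = -4521519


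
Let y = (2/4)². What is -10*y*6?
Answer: -15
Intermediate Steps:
y = ¼ (y = (2*(¼))² = (½)² = ¼ ≈ 0.25000)
-10*y*6 = -10*¼*6 = -5/2*6 = -15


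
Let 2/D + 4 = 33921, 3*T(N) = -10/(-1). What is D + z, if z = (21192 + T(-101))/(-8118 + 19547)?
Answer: 2156714936/1162912179 ≈ 1.8546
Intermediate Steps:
T(N) = 10/3 (T(N) = (-10/(-1))/3 = (-1*(-10))/3 = (⅓)*10 = 10/3)
D = 2/33917 (D = 2/(-4 + 33921) = 2/33917 ≈ 5.8968e-5)
z = 63586/34287 (z = (21192 + 10/3)/(-8118 + 19547) = (63586/3)/11429 = (63586/3)*(1/11429) = 63586/34287 ≈ 1.8545)
D + z = 2/33917 + 63586/34287 = 2156714936/1162912179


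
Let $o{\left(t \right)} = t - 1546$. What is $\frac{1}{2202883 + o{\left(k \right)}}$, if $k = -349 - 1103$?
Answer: $\frac{1}{2199885} \approx 4.5457 \cdot 10^{-7}$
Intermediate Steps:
$k = -1452$ ($k = -349 - 1103 = -1452$)
$o{\left(t \right)} = -1546 + t$
$\frac{1}{2202883 + o{\left(k \right)}} = \frac{1}{2202883 - 2998} = \frac{1}{2199885}$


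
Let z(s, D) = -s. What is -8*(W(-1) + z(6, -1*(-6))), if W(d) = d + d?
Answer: 64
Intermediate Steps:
W(d) = 2*d
-8*(W(-1) + z(6, -1*(-6))) = -8*(2*(-1) - 1*6) = -8*(-2 - 6) = -8*(-8) = 64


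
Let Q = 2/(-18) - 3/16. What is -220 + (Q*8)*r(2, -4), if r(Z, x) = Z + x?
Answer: -1937/9 ≈ -215.22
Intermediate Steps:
Q = -43/144 (Q = 2*(-1/18) - 3*1/16 = -1/9 - 3/16 = -43/144 ≈ -0.29861)
-220 + (Q*8)*r(2, -4) = -220 + (-43/144*8)*(2 - 4) = -220 - 43/18*(-2) = -220 + 43/9 = -1937/9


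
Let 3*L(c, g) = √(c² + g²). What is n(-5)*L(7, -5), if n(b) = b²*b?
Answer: -125*√74/3 ≈ -358.43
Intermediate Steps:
L(c, g) = √(c² + g²)/3
n(b) = b³
n(-5)*L(7, -5) = (-5)³*(√(7² + (-5)²)/3) = -125*√(49 + 25)/3 = -125*√74/3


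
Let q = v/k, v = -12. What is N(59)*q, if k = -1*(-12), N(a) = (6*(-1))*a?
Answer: 354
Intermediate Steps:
N(a) = -6*a
k = 12
q = -1 (q = -12/12 = -12*1/12 = -1)
N(59)*q = -6*59*(-1) = -354*(-1) = 354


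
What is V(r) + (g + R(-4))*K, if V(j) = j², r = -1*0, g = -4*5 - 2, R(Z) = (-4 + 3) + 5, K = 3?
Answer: -54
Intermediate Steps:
R(Z) = 4 (R(Z) = -1 + 5 = 4)
g = -22 (g = -20 - 2 = -22)
r = 0
V(r) + (g + R(-4))*K = 0² + (-22 + 4)*3 = 0 - 18*3 = 0 - 54 = -54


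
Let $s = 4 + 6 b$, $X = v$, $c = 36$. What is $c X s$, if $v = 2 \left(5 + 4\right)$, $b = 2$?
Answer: $10368$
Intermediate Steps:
$v = 18$ ($v = 2 \cdot 9 = 18$)
$X = 18$
$s = 16$ ($s = 4 + 6 \cdot 2 = 4 + 12 = 16$)
$c X s = 36 \cdot 18 \cdot 16 = 648 \cdot 16 = 10368$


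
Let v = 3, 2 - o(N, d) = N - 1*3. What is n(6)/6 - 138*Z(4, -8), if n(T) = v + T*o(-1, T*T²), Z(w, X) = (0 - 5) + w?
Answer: 289/2 ≈ 144.50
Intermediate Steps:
o(N, d) = 5 - N (o(N, d) = 2 - (N - 1*3) = 2 - (N - 3) = 2 - (-3 + N) = 2 + (3 - N) = 5 - N)
Z(w, X) = -5 + w
n(T) = 3 + 6*T (n(T) = 3 + T*(5 - 1*(-1)) = 3 + T*(5 + 1) = 3 + T*6 = 3 + 6*T)
n(6)/6 - 138*Z(4, -8) = (3 + 6*6)/6 - 138*(-5 + 4) = (3 + 36)*(⅙) - 138*(-1) = 39*(⅙) + 138 = 13/2 + 138 = 289/2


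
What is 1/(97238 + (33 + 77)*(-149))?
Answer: 1/80848 ≈ 1.2369e-5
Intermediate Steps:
1/(97238 + (33 + 77)*(-149)) = 1/(97238 + 110*(-149)) = 1/(97238 - 16390) = 1/80848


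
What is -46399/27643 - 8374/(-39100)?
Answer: -791359209/540420650 ≈ -1.4643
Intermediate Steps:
-46399/27643 - 8374/(-39100) = -46399*1/27643 - 8374*(-1/39100) = -46399/27643 + 4187/19550 = -791359209/540420650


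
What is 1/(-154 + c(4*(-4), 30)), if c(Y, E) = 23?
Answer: -1/131 ≈ -0.0076336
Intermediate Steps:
1/(-154 + c(4*(-4), 30)) = 1/(-154 + 23) = 1/(-131) = -1/131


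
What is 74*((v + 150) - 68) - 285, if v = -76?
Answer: 159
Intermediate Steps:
74*((v + 150) - 68) - 285 = 74*((-76 + 150) - 68) - 285 = 74*(74 - 68) - 285 = 74*6 - 285 = 444 - 285 = 159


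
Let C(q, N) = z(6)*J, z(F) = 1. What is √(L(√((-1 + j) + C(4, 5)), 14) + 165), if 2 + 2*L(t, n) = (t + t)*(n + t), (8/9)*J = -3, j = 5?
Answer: √(2634 + 56*√10)/4 ≈ 13.255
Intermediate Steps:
J = -27/8 (J = (9/8)*(-3) = -27/8 ≈ -3.3750)
C(q, N) = -27/8 (C(q, N) = 1*(-27/8) = -27/8)
L(t, n) = -1 + t*(n + t) (L(t, n) = -1 + ((t + t)*(n + t))/2 = -1 + ((2*t)*(n + t))/2 = -1 + (2*t*(n + t))/2 = -1 + t*(n + t))
√(L(√((-1 + j) + C(4, 5)), 14) + 165) = √((-1 + (√((-1 + 5) - 27/8))² + 14*√((-1 + 5) - 27/8)) + 165) = √((-1 + (√(4 - 27/8))² + 14*√(4 - 27/8)) + 165) = √((-1 + (√(5/8))² + 14*√(5/8)) + 165) = √((-1 + (√10/4)² + 14*(√10/4)) + 165) = √((-1 + 5/8 + 7*√10/2) + 165) = √((-3/8 + 7*√10/2) + 165) = √(1317/8 + 7*√10/2)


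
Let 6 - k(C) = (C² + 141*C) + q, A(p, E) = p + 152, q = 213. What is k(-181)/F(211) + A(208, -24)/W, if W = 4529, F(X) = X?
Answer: -33651503/955619 ≈ -35.214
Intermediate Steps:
A(p, E) = 152 + p
k(C) = -207 - C² - 141*C (k(C) = 6 - ((C² + 141*C) + 213) = 6 - (213 + C² + 141*C) = 6 + (-213 - C² - 141*C) = -207 - C² - 141*C)
k(-181)/F(211) + A(208, -24)/W = (-207 - 1*(-181)² - 141*(-181))/211 + (152 + 208)/4529 = (-207 - 1*32761 + 25521)*(1/211) + 360*(1/4529) = (-207 - 32761 + 25521)*(1/211) + 360/4529 = -7447*1/211 + 360/4529 = -7447/211 + 360/4529 = -33651503/955619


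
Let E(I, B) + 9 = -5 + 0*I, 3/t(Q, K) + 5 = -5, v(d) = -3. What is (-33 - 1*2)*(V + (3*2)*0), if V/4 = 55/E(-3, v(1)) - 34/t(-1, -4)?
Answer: -45950/3 ≈ -15317.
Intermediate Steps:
t(Q, K) = -3/10 (t(Q, K) = 3/(-5 - 5) = 3/(-10) = 3*(-1/10) = -3/10)
E(I, B) = -14 (E(I, B) = -9 + (-5 + 0*I) = -9 + (-5 + 0) = -9 - 5 = -14)
V = 9190/21 (V = 4*(55/(-14) - 34/(-3/10)) = 4*(55*(-1/14) - 34*(-10/3)) = 4*(-55/14 + 340/3) = 4*(4595/42) = 9190/21 ≈ 437.62)
(-33 - 1*2)*(V + (3*2)*0) = (-33 - 1*2)*(9190/21 + (3*2)*0) = (-33 - 2)*(9190/21 + 6*0) = -35*(9190/21 + 0) = -35*9190/21 = -45950/3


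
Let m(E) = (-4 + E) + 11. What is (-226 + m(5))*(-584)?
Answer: 124976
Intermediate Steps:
m(E) = 7 + E
(-226 + m(5))*(-584) = (-226 + (7 + 5))*(-584) = (-226 + 12)*(-584) = -214*(-584) = 124976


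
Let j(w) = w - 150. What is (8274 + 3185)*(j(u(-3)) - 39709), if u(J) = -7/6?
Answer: -2740545899/6 ≈ -4.5676e+8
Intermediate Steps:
u(J) = -7/6 (u(J) = -7*⅙ = -7/6)
j(w) = -150 + w
(8274 + 3185)*(j(u(-3)) - 39709) = (8274 + 3185)*((-150 - 7/6) - 39709) = 11459*(-907/6 - 39709) = 11459*(-239161/6) = -2740545899/6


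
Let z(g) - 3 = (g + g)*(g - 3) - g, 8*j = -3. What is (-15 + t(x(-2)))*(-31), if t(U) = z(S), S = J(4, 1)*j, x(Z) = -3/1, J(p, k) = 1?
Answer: 9021/32 ≈ 281.91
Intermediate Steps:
x(Z) = -3 (x(Z) = -3*1 = -3)
j = -3/8 (j = (1/8)*(-3) = -3/8 ≈ -0.37500)
S = -3/8 (S = 1*(-3/8) = -3/8 ≈ -0.37500)
z(g) = 3 - g + 2*g*(-3 + g) (z(g) = 3 + ((g + g)*(g - 3) - g) = 3 + ((2*g)*(-3 + g) - g) = 3 + (2*g*(-3 + g) - g) = 3 + (-g + 2*g*(-3 + g)) = 3 - g + 2*g*(-3 + g))
t(U) = 189/32 (t(U) = 3 - 7*(-3/8) + 2*(-3/8)**2 = 3 + 21/8 + 2*(9/64) = 3 + 21/8 + 9/32 = 189/32)
(-15 + t(x(-2)))*(-31) = (-15 + 189/32)*(-31) = -291/32*(-31) = 9021/32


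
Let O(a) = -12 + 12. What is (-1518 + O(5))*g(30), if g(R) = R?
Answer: -45540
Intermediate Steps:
O(a) = 0
(-1518 + O(5))*g(30) = (-1518 + 0)*30 = -1518*30 = -45540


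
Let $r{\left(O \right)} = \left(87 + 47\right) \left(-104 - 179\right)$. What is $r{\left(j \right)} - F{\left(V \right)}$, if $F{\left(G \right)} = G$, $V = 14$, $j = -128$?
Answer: $-37936$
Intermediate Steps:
$r{\left(O \right)} = -37922$ ($r{\left(O \right)} = 134 \left(-283\right) = -37922$)
$r{\left(j \right)} - F{\left(V \right)} = -37922 - 14 = -37936$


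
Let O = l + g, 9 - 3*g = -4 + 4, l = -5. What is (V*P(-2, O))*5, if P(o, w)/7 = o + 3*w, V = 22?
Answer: -6160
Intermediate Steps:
g = 3 (g = 3 - (-4 + 4)/3 = 3 - ⅓*0 = 3 + 0 = 3)
O = -2 (O = -5 + 3 = -2)
P(o, w) = 7*o + 21*w (P(o, w) = 7*(o + 3*w) = 7*o + 21*w)
(V*P(-2, O))*5 = (22*(7*(-2) + 21*(-2)))*5 = (22*(-14 - 42))*5 = (22*(-56))*5 = -1232*5 = -6160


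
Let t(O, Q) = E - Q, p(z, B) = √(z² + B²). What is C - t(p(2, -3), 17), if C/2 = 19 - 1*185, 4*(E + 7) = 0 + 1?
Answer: -1233/4 ≈ -308.25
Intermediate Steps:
E = -27/4 (E = -7 + (0 + 1)/4 = -7 + (¼)*1 = -7 + ¼ = -27/4 ≈ -6.7500)
p(z, B) = √(B² + z²)
t(O, Q) = -27/4 - Q
C = -332 (C = 2*(19 - 1*185) = 2*(19 - 185) = 2*(-166) = -332)
C - t(p(2, -3), 17) = -332 - (-27/4 - 1*17) = -332 - (-27/4 - 17) = -332 - 1*(-95/4) = -332 + 95/4 = -1233/4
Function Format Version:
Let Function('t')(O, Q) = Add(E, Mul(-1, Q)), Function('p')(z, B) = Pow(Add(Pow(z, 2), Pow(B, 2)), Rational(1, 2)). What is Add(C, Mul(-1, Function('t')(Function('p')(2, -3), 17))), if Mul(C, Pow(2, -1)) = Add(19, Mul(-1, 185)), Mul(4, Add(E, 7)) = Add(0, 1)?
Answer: Rational(-1233, 4) ≈ -308.25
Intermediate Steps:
E = Rational(-27, 4) (E = Add(-7, Mul(Rational(1, 4), Add(0, 1))) = Add(-7, Mul(Rational(1, 4), 1)) = Add(-7, Rational(1, 4)) = Rational(-27, 4) ≈ -6.7500)
Function('p')(z, B) = Pow(Add(Pow(B, 2), Pow(z, 2)), Rational(1, 2))
Function('t')(O, Q) = Add(Rational(-27, 4), Mul(-1, Q))
C = -332 (C = Mul(2, Add(19, Mul(-1, 185))) = Mul(2, Add(19, -185)) = Mul(2, -166) = -332)
Add(C, Mul(-1, Function('t')(Function('p')(2, -3), 17))) = Add(-332, Mul(-1, Add(Rational(-27, 4), Mul(-1, 17)))) = Add(-332, Mul(-1, Add(Rational(-27, 4), -17))) = Add(-332, Mul(-1, Rational(-95, 4))) = Add(-332, Rational(95, 4)) = Rational(-1233, 4)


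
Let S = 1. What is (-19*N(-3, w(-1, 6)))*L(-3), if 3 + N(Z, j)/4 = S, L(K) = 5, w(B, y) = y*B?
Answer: 760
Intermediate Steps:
w(B, y) = B*y
N(Z, j) = -8 (N(Z, j) = -12 + 4*1 = -12 + 4 = -8)
(-19*N(-3, w(-1, 6)))*L(-3) = -19*(-8)*5 = 152*5 = 760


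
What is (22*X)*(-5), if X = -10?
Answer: 1100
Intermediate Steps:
(22*X)*(-5) = (22*(-10))*(-5) = -220*(-5) = 1100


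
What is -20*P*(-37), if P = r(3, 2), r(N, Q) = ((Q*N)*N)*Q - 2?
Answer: 25160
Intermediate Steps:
r(N, Q) = -2 + N²*Q² (r(N, Q) = ((N*Q)*N)*Q - 2 = (Q*N²)*Q - 2 = N²*Q² - 2 = -2 + N²*Q²)
P = 34 (P = -2 + 3²*2² = -2 + 9*4 = -2 + 36 = 34)
-20*P*(-37) = -20*34*(-37) = -680*(-37) = 25160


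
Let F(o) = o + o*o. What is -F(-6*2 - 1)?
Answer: -156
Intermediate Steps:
F(o) = o + o**2
-F(-6*2 - 1) = -(-6*2 - 1)*(1 + (-6*2 - 1)) = -(-12 - 1)*(1 + (-12 - 1)) = -(-13)*(1 - 13) = -(-13)*(-12) = -1*156 = -156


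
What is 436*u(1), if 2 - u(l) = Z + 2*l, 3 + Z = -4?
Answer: 3052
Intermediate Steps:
Z = -7 (Z = -3 - 4 = -7)
u(l) = 9 - 2*l (u(l) = 2 - (-7 + 2*l) = 2 + (7 - 2*l) = 9 - 2*l)
436*u(1) = 436*(9 - 2*1) = 436*(9 - 2) = 436*7 = 3052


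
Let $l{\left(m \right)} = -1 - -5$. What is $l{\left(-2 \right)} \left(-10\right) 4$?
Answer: $-160$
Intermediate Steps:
$l{\left(m \right)} = 4$ ($l{\left(m \right)} = -1 + 5 = 4$)
$l{\left(-2 \right)} \left(-10\right) 4 = 4 \left(-10\right) 4 = \left(-40\right) 4 = -160$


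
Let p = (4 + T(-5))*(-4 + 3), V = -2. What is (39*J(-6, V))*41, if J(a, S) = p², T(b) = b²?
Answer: 1344759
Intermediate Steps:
p = -29 (p = (4 + (-5)²)*(-4 + 3) = (4 + 25)*(-1) = 29*(-1) = -29)
J(a, S) = 841 (J(a, S) = (-29)² = 841)
(39*J(-6, V))*41 = (39*841)*41 = 32799*41 = 1344759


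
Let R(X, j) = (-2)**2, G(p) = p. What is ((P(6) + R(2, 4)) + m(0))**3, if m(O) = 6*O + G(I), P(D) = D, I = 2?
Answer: 1728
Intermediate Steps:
m(O) = 2 + 6*O (m(O) = 6*O + 2 = 2 + 6*O)
R(X, j) = 4
((P(6) + R(2, 4)) + m(0))**3 = ((6 + 4) + (2 + 6*0))**3 = (10 + (2 + 0))**3 = (10 + 2)**3 = 12**3 = 1728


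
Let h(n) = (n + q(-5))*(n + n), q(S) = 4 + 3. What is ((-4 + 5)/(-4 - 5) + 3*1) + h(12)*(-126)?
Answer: -517078/9 ≈ -57453.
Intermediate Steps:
q(S) = 7
h(n) = 2*n*(7 + n) (h(n) = (n + 7)*(n + n) = (7 + n)*(2*n) = 2*n*(7 + n))
((-4 + 5)/(-4 - 5) + 3*1) + h(12)*(-126) = ((-4 + 5)/(-4 - 5) + 3*1) + (2*12*(7 + 12))*(-126) = (1/(-9) + 3) + (2*12*19)*(-126) = (1*(-⅑) + 3) + 456*(-126) = (-⅑ + 3) - 57456 = 26/9 - 57456 = -517078/9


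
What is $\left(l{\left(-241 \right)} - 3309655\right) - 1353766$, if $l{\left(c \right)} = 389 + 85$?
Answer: $-4662947$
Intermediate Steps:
$l{\left(c \right)} = 474$
$\left(l{\left(-241 \right)} - 3309655\right) - 1353766 = \left(474 - 3309655\right) - 1353766 = -3309181 - 1353766 = -4662947$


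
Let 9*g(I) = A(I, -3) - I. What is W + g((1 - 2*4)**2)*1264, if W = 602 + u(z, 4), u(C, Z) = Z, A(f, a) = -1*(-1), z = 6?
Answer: -18406/3 ≈ -6135.3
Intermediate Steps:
A(f, a) = 1
W = 606 (W = 602 + 4 = 606)
g(I) = 1/9 - I/9 (g(I) = (1 - I)/9 = 1/9 - I/9)
W + g((1 - 2*4)**2)*1264 = 606 + (1/9 - (1 - 2*4)**2/9)*1264 = 606 + (1/9 - (1 - 8)**2/9)*1264 = 606 + (1/9 - 1/9*(-7)**2)*1264 = 606 + (1/9 - 1/9*49)*1264 = 606 + (1/9 - 49/9)*1264 = 606 - 16/3*1264 = 606 - 20224/3 = -18406/3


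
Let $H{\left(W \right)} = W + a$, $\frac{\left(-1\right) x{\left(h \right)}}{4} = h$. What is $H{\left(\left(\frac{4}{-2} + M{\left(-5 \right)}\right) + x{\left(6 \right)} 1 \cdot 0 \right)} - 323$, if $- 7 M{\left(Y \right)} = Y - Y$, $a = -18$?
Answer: $-343$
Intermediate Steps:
$x{\left(h \right)} = - 4 h$
$M{\left(Y \right)} = 0$ ($M{\left(Y \right)} = - \frac{Y - Y}{7} = \left(- \frac{1}{7}\right) 0 = 0$)
$H{\left(W \right)} = -18 + W$ ($H{\left(W \right)} = W - 18 = -18 + W$)
$H{\left(\left(\frac{4}{-2} + M{\left(-5 \right)}\right) + x{\left(6 \right)} 1 \cdot 0 \right)} - 323 = \left(-18 + \left(\left(\frac{4}{-2} + 0\right) + \left(-4\right) 6 \cdot 1 \cdot 0\right)\right) - 323 = \left(-18 + \left(\left(4 \left(- \frac{1}{2}\right) + 0\right) + \left(-24\right) 1 \cdot 0\right)\right) - 323 = \left(-18 + \left(\left(-2 + 0\right) - 0\right)\right) - 323 = \left(-18 + \left(-2 + 0\right)\right) - 323 = \left(-18 - 2\right) - 323 = -20 - 323 = -343$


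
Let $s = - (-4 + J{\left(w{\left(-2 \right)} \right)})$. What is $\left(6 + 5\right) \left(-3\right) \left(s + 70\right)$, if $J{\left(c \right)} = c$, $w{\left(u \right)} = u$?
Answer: $-2508$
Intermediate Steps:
$s = 6$ ($s = - (-4 - 2) = \left(-1\right) \left(-6\right) = 6$)
$\left(6 + 5\right) \left(-3\right) \left(s + 70\right) = \left(6 + 5\right) \left(-3\right) \left(6 + 70\right) = 11 \left(-3\right) 76 = \left(-33\right) 76 = -2508$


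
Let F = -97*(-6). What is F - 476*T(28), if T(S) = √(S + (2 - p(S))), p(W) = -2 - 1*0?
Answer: 582 - 1904*√2 ≈ -2110.7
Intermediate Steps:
p(W) = -2 (p(W) = -2 + 0 = -2)
F = 582
T(S) = √(4 + S) (T(S) = √(S + (2 - 1*(-2))) = √(S + (2 + 2)) = √(S + 4) = √(4 + S))
F - 476*T(28) = 582 - 476*√(4 + 28) = 582 - 1904*√2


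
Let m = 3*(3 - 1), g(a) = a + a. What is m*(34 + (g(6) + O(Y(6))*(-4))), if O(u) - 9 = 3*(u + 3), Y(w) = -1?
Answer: -84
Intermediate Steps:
g(a) = 2*a
m = 6 (m = 3*2 = 6)
O(u) = 18 + 3*u (O(u) = 9 + 3*(u + 3) = 9 + 3*(3 + u) = 9 + (9 + 3*u) = 18 + 3*u)
m*(34 + (g(6) + O(Y(6))*(-4))) = 6*(34 + (2*6 + (18 + 3*(-1))*(-4))) = 6*(34 + (12 + (18 - 3)*(-4))) = 6*(34 + (12 + 15*(-4))) = 6*(34 + (12 - 60)) = 6*(34 - 48) = 6*(-14) = -84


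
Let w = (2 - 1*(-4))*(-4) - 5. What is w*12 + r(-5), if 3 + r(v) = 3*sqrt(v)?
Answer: -351 + 3*I*sqrt(5) ≈ -351.0 + 6.7082*I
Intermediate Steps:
w = -29 (w = (2 + 4)*(-4) - 5 = 6*(-4) - 5 = -24 - 5 = -29)
r(v) = -3 + 3*sqrt(v)
w*12 + r(-5) = -29*12 + (-3 + 3*sqrt(-5)) = -348 + (-3 + 3*(I*sqrt(5))) = -348 + (-3 + 3*I*sqrt(5)) = -351 + 3*I*sqrt(5)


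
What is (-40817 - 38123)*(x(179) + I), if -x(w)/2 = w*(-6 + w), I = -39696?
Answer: 8022672200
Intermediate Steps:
x(w) = -2*w*(-6 + w)
(-40817 - 38123)*(x(179) + I) = (-40817 - 38123)*(2*179*(6 - 1*179) - 39696) = -78940*(2*179*(6 - 179) - 39696) = -78940*(2*179*(-173) - 39696) = -78940*(-61934 - 39696) = -78940*(-101630) = 8022672200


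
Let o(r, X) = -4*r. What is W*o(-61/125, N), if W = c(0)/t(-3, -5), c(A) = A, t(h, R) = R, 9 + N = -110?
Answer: 0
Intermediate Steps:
N = -119 (N = -9 - 110 = -119)
W = 0 (W = 0/(-5) = 0*(-⅕) = 0)
W*o(-61/125, N) = 0*(-(-244)/125) = 0*(-4*(-61/125)) = 0*(244/125) = 0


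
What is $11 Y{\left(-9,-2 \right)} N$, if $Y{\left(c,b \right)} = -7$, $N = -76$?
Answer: $5852$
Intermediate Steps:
$11 Y{\left(-9,-2 \right)} N = 11 \left(-7\right) \left(-76\right) = \left(-77\right) \left(-76\right) = 5852$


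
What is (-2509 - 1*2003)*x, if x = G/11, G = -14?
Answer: 63168/11 ≈ 5742.5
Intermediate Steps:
x = -14/11 ≈ -1.2727
(-2509 - 1*2003)*x = (-2509 - 1*2003)*(-14/11) = (-2509 - 2003)*(-14/11) = -4512*(-14/11) = 63168/11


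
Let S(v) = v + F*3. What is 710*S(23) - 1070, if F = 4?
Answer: 23780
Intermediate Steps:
S(v) = 12 + v (S(v) = v + 4*3 = v + 12 = 12 + v)
710*S(23) - 1070 = 710*(12 + 23) - 1070 = 710*35 - 1070 = 24850 - 1070 = 23780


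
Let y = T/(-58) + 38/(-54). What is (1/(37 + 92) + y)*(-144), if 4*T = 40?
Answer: 467792/3741 ≈ 125.04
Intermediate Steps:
T = 10 (T = (¼)*40 = 10)
y = -686/783 (y = 10/(-58) + 38/(-54) = 10*(-1/58) + 38*(-1/54) = -5/29 - 19/27 = -686/783 ≈ -0.87612)
(1/(37 + 92) + y)*(-144) = (1/(37 + 92) - 686/783)*(-144) = (1/129 - 686/783)*(-144) = -29237/33669*(-144) = 467792/3741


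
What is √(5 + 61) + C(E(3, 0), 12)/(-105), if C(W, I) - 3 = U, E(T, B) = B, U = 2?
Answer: -1/21 + √66 ≈ 8.0764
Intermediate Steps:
C(W, I) = 5 (C(W, I) = 3 + 2 = 5)
√(5 + 61) + C(E(3, 0), 12)/(-105) = √(5 + 61) + 5/(-105) = √66 + 5*(-1/105) = √66 - 1/21 = -1/21 + √66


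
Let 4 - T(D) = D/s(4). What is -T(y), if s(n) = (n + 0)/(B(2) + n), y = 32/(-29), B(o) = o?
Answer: -164/29 ≈ -5.6552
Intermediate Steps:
y = -32/29 (y = 32*(-1/29) = -32/29 ≈ -1.1034)
s(n) = n/(2 + n) (s(n) = (n + 0)/(2 + n) = n/(2 + n))
T(D) = 4 - 3*D/2 (T(D) = 4 - D/(4/(2 + 4)) = 4 - D/(4/6) = 4 - D/(4*(⅙)) = 4 - D/⅔ = 4 - D*3/2 = 4 - 3*D/2)
-T(y) = -(4 - 3/2*(-32/29)) = -(4 + 48/29) = -1*164/29 = -164/29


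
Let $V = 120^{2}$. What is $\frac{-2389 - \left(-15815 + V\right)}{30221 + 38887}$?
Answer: $- \frac{487}{34554} \approx -0.014094$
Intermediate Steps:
$V = 14400$
$\frac{-2389 - \left(-15815 + V\right)}{30221 + 38887} = \frac{-2389 + \left(15815 - 14400\right)}{30221 + 38887} = \frac{-2389 + \left(15815 - 14400\right)}{69108} = \left(-2389 + 1415\right) \frac{1}{69108} = \left(-974\right) \frac{1}{69108} = - \frac{487}{34554}$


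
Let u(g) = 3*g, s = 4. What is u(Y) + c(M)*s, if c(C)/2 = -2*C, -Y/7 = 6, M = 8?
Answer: -254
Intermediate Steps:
Y = -42 (Y = -7*6 = -42)
c(C) = -4*C (c(C) = 2*(-2*C) = -4*C)
u(Y) + c(M)*s = 3*(-42) - 4*8*4 = -126 - 32*4 = -126 - 128 = -254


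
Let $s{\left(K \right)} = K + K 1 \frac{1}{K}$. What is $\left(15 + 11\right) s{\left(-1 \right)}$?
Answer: $0$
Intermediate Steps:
$s{\left(K \right)} = 1 + K$ ($s{\left(K \right)} = K + \frac{K}{K} = K + 1 = 1 + K$)
$\left(15 + 11\right) s{\left(-1 \right)} = \left(15 + 11\right) \left(1 - 1\right) = 26 \cdot 0 = 0$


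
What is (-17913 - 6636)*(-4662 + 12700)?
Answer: -197324862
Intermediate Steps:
(-17913 - 6636)*(-4662 + 12700) = -24549*8038 = -197324862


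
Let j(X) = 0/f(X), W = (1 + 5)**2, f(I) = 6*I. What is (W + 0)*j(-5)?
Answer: 0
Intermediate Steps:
W = 36 (W = 6**2 = 36)
j(X) = 0 (j(X) = 0/((6*X)) = 0*(1/(6*X)) = 0)
(W + 0)*j(-5) = (36 + 0)*0 = 36*0 = 0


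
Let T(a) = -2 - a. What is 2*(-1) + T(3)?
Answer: -7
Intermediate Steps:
2*(-1) + T(3) = 2*(-1) + (-2 - 1*3) = -2 + (-2 - 3) = -2 - 5 = -7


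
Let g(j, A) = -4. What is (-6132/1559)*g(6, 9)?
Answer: 24528/1559 ≈ 15.733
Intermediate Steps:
(-6132/1559)*g(6, 9) = -6132/1559*(-4) = 24528/1559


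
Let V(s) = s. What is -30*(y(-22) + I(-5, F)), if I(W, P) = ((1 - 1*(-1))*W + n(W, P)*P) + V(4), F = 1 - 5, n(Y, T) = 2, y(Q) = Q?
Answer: 1080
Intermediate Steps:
F = -4
I(W, P) = 4 + 2*P + 2*W (I(W, P) = ((1 - 1*(-1))*W + 2*P) + 4 = ((1 + 1)*W + 2*P) + 4 = (2*W + 2*P) + 4 = (2*P + 2*W) + 4 = 4 + 2*P + 2*W)
-30*(y(-22) + I(-5, F)) = -30*(-22 + (4 + 2*(-4) + 2*(-5))) = -30*(-22 + (4 - 8 - 10)) = -30*(-22 - 14) = -30*(-36) = 1080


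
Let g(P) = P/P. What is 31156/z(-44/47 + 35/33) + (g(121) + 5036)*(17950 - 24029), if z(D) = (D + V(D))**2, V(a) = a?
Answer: -1121824285638/37249 ≈ -3.0117e+7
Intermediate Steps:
g(P) = 1
z(D) = 4*D**2 (z(D) = (D + D)**2 = (2*D)**2 = 4*D**2)
31156/z(-44/47 + 35/33) + (g(121) + 5036)*(17950 - 24029) = 31156/((4*(-44/47 + 35/33)**2)) + (1 + 5036)*(17950 - 24029) = 31156/((4*(-44*1/47 + 35*(1/33))**2)) + 5037*(-6079) = 31156/((4*(-44/47 + 35/33)**2)) - 30619923 = 31156/((4*(193/1551)**2)) - 30619923 = 31156/((4*(37249/2405601))) - 30619923 = 31156/(148996/2405601) - 30619923 = 31156*(2405601/148996) - 30619923 = 18737226189/37249 - 30619923 = -1121824285638/37249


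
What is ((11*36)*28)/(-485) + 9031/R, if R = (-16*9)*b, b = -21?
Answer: -29150077/1466640 ≈ -19.875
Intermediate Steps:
R = 3024 (R = -16*9*(-21) = -144*(-21) = 3024)
((11*36)*28)/(-485) + 9031/R = ((11*36)*28)/(-485) + 9031/3024 = (396*28)*(-1/485) + 9031*(1/3024) = 11088*(-1/485) + 9031/3024 = -11088/485 + 9031/3024 = -29150077/1466640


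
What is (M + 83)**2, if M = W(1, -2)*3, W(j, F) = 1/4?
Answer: 112225/16 ≈ 7014.1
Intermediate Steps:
W(j, F) = 1/4
M = 3/4 (M = (1/4)*3 = 3/4 ≈ 0.75000)
(M + 83)**2 = (3/4 + 83)**2 = (335/4)**2 = 112225/16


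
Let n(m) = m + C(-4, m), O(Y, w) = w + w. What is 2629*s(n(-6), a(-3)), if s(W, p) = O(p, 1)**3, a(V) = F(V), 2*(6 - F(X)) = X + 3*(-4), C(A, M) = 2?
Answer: 21032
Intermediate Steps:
O(Y, w) = 2*w
F(X) = 12 - X/2 (F(X) = 6 - (X + 3*(-4))/2 = 6 - (X - 12)/2 = 6 - (-12 + X)/2 = 6 + (6 - X/2) = 12 - X/2)
a(V) = 12 - V/2
n(m) = 2 + m (n(m) = m + 2 = 2 + m)
s(W, p) = 8 (s(W, p) = (2*1)**3 = 2**3 = 8)
2629*s(n(-6), a(-3)) = 2629*8 = 21032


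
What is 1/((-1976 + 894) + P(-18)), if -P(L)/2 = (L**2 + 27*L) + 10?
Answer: -1/778 ≈ -0.0012853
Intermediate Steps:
P(L) = -20 - 54*L - 2*L**2 (P(L) = -2*((L**2 + 27*L) + 10) = -2*(10 + L**2 + 27*L) = -20 - 54*L - 2*L**2)
1/((-1976 + 894) + P(-18)) = 1/((-1976 + 894) + (-20 - 54*(-18) - 2*(-18)**2)) = 1/(-1082 + (-20 + 972 - 2*324)) = 1/(-1082 + (-20 + 972 - 648)) = 1/(-1082 + 304) = 1/(-778) = -1/778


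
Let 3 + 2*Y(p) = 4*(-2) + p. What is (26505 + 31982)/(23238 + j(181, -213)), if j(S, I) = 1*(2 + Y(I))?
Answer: 58487/23128 ≈ 2.5288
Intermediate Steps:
Y(p) = -11/2 + p/2 (Y(p) = -3/2 + (4*(-2) + p)/2 = -3/2 + (-8 + p)/2 = -3/2 + (-4 + p/2) = -11/2 + p/2)
j(S, I) = -7/2 + I/2 (j(S, I) = 1*(2 + (-11/2 + I/2)) = 1*(-7/2 + I/2) = -7/2 + I/2)
(26505 + 31982)/(23238 + j(181, -213)) = (26505 + 31982)/(23238 + (-7/2 + (1/2)*(-213))) = 58487/(23238 + (-7/2 - 213/2)) = 58487/(23238 - 110) = 58487/23128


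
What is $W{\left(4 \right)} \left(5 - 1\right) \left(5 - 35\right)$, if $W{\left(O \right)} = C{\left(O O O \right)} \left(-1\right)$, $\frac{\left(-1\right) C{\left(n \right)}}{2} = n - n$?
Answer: $0$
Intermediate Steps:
$C{\left(n \right)} = 0$ ($C{\left(n \right)} = - 2 \left(n - n\right) = \left(-2\right) 0 = 0$)
$W{\left(O \right)} = 0$ ($W{\left(O \right)} = 0 \left(-1\right) = 0$)
$W{\left(4 \right)} \left(5 - 1\right) \left(5 - 35\right) = 0 \left(5 - 1\right) \left(5 - 35\right) = 0 \cdot 4 \left(-30\right) = 0 \left(-30\right) = 0$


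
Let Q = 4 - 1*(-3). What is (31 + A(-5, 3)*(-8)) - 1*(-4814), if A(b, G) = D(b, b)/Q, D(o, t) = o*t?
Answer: 33715/7 ≈ 4816.4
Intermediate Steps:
Q = 7 (Q = 4 + 3 = 7)
A(b, G) = b²/7 (A(b, G) = (b*b)/7 = b²*(⅐) = b²/7)
(31 + A(-5, 3)*(-8)) - 1*(-4814) = (31 + ((⅐)*(-5)²)*(-8)) - 1*(-4814) = (31 + ((⅐)*25)*(-8)) + 4814 = (31 + (25/7)*(-8)) + 4814 = (31 - 200/7) + 4814 = 17/7 + 4814 = 33715/7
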